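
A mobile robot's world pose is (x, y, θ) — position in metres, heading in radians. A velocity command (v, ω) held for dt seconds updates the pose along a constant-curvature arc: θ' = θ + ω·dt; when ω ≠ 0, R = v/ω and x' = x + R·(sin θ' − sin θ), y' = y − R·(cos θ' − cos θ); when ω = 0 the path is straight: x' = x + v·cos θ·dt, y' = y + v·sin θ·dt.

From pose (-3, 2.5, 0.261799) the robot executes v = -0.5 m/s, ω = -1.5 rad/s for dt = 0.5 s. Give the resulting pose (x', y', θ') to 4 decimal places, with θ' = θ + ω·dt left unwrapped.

θ' = 0.2618 + -1.5·0.5 = -0.4882
R = v/ω = -0.5/-1.5 = 0.3333
x' = -3 + 0.3333·(sin -0.4882 − sin 0.2618) = -3.2426
y' = 2.5 − 0.3333·(cos -0.4882 − cos 0.2618) = 2.5276

(-3.2426, 2.5276, -0.4882)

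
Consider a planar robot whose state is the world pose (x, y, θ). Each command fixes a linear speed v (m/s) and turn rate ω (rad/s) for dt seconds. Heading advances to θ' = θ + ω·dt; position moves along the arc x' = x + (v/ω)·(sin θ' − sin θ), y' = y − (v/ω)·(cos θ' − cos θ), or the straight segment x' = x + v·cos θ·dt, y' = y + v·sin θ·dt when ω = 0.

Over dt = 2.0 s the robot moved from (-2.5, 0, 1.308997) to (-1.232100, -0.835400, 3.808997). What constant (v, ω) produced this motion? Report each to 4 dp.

v = -1.0000, ω = 1.2500

Δθ = 3.808997 − 1.308997 = 2.500000
ω = Δθ/dt = 2.500000/2.0 = 1.2500
R = Δx/(sin θ' − sin θ) = -0.8000
v = R·ω = -0.8000·1.2500 = -1.0000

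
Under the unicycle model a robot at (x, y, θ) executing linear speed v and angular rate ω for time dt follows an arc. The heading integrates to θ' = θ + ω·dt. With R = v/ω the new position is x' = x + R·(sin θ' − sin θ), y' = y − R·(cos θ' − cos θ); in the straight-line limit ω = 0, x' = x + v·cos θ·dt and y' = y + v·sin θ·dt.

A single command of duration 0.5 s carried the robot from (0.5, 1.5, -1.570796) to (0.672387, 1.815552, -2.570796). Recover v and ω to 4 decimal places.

Δθ = -2.570796 − -1.570796 = -1.000000
ω = Δθ/dt = -1.000000/0.5 = -2.0000
R = −Δy/(cos θ' − cos θ) = 0.3750
v = R·ω = 0.3750·-2.0000 = -0.7500

v = -0.7500, ω = -2.0000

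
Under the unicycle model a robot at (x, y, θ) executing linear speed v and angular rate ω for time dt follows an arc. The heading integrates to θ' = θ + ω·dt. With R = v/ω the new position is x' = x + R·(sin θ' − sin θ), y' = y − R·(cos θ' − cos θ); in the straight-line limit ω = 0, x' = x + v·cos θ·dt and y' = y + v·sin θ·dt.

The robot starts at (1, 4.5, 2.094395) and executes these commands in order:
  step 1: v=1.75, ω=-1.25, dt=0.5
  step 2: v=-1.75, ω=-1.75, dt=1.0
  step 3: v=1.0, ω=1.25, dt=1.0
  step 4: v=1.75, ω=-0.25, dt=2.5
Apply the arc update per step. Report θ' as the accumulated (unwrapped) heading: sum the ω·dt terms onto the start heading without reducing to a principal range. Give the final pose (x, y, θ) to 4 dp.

step 1: θ'=1.4694 (R=-1.4000) → pose (0.8196, 5.3417, 1.4694)
step 2: θ'=-0.2806 (R=1.0000) → pose (-0.4522, 4.4821, -0.2806)
step 3: θ'=0.9694 (R=0.8000) → pose (0.4290, 4.7981, 0.9694)
step 4: θ'=0.3444 (R=-7.0000) → pose (3.8374, 7.4265, 0.3444)

(3.8374, 7.4265, 0.3444)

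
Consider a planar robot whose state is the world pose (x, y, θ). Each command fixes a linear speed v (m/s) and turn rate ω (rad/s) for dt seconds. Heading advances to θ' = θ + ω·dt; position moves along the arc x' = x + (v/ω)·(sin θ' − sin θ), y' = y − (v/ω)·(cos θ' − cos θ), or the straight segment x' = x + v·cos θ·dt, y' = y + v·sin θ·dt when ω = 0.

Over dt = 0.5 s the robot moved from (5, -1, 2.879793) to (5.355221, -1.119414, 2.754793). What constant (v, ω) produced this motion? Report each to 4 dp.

v = -0.7500, ω = -0.2500

Δθ = 2.754793 − 2.879793 = -0.125000
ω = Δθ/dt = -0.125000/0.5 = -0.2500
R = Δx/(sin θ' − sin θ) = 3.0000
v = R·ω = 3.0000·-0.2500 = -0.7500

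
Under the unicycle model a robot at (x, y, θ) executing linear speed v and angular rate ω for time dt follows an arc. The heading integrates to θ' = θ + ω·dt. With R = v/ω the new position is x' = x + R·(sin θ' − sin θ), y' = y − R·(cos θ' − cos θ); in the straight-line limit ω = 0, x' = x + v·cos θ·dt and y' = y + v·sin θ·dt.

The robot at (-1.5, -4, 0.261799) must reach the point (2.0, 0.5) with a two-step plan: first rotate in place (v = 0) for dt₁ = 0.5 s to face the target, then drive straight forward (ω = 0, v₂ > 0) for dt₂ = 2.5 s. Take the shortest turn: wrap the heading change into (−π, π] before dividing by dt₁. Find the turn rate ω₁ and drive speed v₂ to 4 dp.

ω₁ = 1.2959, v₂ = 2.2804

heading to target = atan2(0.5−-4, 2−-1.5) = 0.9098
Δθ = wrap(0.9098 − 0.2618) = 0.6480; ω₁ = Δθ/dt₁ = 1.2959
distance = √((2−-1.5)² + (0.5−-4)²) = 5.7009; v₂ = distance/dt₂ = 2.2804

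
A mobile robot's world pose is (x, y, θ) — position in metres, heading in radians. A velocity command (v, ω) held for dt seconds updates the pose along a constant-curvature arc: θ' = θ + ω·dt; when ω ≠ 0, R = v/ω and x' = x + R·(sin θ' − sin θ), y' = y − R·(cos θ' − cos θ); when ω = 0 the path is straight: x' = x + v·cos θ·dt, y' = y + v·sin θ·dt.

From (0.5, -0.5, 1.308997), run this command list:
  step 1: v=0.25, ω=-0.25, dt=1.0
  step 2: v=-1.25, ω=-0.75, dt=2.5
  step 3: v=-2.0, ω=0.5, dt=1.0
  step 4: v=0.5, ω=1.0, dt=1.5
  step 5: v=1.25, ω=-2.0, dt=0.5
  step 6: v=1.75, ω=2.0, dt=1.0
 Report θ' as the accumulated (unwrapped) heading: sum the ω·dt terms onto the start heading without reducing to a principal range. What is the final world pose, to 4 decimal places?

step 1: θ'=1.0590 (R=-1.0000) → pose (0.5941, -0.2691, 1.0590)
step 2: θ'=-0.8160 (R=1.6667) → pose (-2.0731, -0.5947, -0.8160)
step 3: θ'=-0.3160 (R=-4.0000) → pose (-3.7436, 0.4667, -0.3160)
step 4: θ'=1.1840 (R=0.5000) → pose (-3.1252, 0.7533, 1.1840)
step 5: θ'=0.1840 (R=-0.6250) → pose (-2.6607, 1.1320, 0.1840)
step 6: θ'=2.1840 (R=0.8750) → pose (-2.1052, 2.4958, 2.1840)

(-2.1052, 2.4958, 2.1840)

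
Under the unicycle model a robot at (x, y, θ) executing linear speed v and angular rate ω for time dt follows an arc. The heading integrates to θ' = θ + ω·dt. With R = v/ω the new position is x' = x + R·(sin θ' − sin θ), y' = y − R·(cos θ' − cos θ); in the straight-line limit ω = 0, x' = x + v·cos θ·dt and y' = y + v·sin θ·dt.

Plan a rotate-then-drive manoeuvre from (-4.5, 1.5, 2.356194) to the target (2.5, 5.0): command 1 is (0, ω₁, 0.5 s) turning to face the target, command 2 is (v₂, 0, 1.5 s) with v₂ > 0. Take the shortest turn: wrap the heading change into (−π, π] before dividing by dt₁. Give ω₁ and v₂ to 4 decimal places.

ω₁ = -3.7851, v₂ = 5.2175

heading to target = atan2(5−1.5, 2.5−-4.5) = 0.4636
Δθ = wrap(0.4636 − 2.3562) = -1.8925; ω₁ = Δθ/dt₁ = -3.7851
distance = √((2.5−-4.5)² + (5−1.5)²) = 7.8262; v₂ = distance/dt₂ = 5.2175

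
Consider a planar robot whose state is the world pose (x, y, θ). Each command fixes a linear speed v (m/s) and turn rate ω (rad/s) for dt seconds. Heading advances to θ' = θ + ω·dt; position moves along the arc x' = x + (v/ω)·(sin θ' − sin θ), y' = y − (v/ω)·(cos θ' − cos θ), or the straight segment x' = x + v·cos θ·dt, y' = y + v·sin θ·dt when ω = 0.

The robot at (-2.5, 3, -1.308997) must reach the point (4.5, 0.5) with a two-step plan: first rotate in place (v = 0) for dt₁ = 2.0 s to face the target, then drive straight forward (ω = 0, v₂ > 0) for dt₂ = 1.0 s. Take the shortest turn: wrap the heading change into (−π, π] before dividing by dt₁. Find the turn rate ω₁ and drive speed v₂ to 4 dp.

ω₁ = 0.4830, v₂ = 7.4330

heading to target = atan2(0.5−3, 4.5−-2.5) = -0.3430
Δθ = wrap(-0.3430 − -1.3090) = 0.9660; ω₁ = Δθ/dt₁ = 0.4830
distance = √((4.5−-2.5)² + (0.5−3)²) = 7.4330; v₂ = distance/dt₂ = 7.4330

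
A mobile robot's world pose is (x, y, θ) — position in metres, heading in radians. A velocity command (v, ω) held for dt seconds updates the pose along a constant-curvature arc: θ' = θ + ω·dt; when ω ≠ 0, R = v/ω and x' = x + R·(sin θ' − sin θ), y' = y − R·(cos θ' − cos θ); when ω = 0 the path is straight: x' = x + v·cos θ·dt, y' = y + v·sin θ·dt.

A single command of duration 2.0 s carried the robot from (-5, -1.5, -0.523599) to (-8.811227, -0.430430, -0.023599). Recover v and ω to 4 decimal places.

Δθ = -0.023599 − -0.523599 = 0.500000
ω = Δθ/dt = 0.500000/2.0 = 0.2500
R = Δx/(sin θ' − sin θ) = -8.0000
v = R·ω = -8.0000·0.2500 = -2.0000

v = -2.0000, ω = 0.2500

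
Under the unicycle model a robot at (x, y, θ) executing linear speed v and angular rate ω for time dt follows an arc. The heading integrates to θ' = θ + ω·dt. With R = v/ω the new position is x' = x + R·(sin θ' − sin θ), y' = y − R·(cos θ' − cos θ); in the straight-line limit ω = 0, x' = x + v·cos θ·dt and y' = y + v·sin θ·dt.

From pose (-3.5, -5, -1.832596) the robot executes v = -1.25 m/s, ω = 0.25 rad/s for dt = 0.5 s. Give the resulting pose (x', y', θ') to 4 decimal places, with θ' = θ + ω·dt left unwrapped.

(-3.3763, -4.3878, -1.7076)

θ' = -1.8326 + 0.25·0.5 = -1.7076
R = v/ω = -1.25/0.25 = -5.0000
x' = -3.5 + -5.0000·(sin -1.7076 − sin -1.8326) = -3.3763
y' = -5 − -5.0000·(cos -1.7076 − cos -1.8326) = -4.3878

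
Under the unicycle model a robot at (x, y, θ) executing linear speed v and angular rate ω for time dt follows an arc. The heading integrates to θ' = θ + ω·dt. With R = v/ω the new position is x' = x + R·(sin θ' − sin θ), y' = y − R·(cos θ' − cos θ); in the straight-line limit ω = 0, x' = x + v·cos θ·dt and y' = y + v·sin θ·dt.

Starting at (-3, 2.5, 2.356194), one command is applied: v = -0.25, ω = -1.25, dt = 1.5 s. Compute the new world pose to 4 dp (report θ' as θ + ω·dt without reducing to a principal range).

(-3.0489, 2.1813, 0.4812)

θ' = 2.3562 + -1.25·1.5 = 0.4812
R = v/ω = -0.25/-1.25 = 0.2000
x' = -3 + 0.2000·(sin 0.4812 − sin 2.3562) = -3.0489
y' = 2.5 − 0.2000·(cos 0.4812 − cos 2.3562) = 2.1813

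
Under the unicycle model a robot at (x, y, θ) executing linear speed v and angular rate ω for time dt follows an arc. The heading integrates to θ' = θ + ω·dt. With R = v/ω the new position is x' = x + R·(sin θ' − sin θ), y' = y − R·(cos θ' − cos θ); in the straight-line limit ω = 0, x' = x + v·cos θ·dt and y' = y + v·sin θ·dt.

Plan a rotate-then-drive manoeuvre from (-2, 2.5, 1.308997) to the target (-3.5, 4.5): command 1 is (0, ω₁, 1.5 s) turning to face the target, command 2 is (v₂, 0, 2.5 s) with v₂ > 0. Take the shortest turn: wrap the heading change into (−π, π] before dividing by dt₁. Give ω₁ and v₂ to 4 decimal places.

heading to target = atan2(4.5−2.5, -3.5−-2) = 2.2143
Δθ = wrap(2.2143 − 1.3090) = 0.9053; ω₁ = Δθ/dt₁ = 0.6035
distance = √((-3.5−-2)² + (4.5−2.5)²) = 2.5000; v₂ = distance/dt₂ = 1.0000

ω₁ = 0.6035, v₂ = 1.0000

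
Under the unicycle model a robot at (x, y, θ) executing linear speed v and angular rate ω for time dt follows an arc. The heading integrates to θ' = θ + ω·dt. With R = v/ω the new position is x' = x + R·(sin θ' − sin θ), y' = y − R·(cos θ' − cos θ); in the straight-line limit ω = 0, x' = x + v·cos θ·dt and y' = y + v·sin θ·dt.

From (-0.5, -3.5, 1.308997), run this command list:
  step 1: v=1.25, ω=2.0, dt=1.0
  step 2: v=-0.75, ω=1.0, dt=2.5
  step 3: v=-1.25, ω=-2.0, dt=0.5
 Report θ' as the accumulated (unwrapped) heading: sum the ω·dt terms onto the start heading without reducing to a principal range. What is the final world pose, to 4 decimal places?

step 1: θ'=3.3090 (R=0.6250) → pose (-1.2078, -2.7220, 3.3090)
step 2: θ'=5.8090 (R=-0.7500) → pose (-0.9903, -1.3152, 5.8090)
step 3: θ'=4.8090 (R=0.6250) → pose (-1.3270, -0.8195, 4.8090)

(-1.3270, -0.8195, 4.8090)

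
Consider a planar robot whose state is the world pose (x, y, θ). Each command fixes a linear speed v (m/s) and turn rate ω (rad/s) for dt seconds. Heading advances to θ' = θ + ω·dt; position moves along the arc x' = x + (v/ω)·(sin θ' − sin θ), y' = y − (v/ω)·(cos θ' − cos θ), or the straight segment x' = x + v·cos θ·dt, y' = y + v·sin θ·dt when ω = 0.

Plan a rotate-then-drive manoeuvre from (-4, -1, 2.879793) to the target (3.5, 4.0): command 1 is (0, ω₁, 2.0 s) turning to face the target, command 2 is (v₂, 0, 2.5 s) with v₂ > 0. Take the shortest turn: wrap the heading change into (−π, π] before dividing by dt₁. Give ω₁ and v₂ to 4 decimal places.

ω₁ = -1.1459, v₂ = 3.6056

heading to target = atan2(4−-1, 3.5−-4) = 0.5880
Δθ = wrap(0.5880 − 2.8798) = -2.2918; ω₁ = Δθ/dt₁ = -1.1459
distance = √((3.5−-4)² + (4−-1)²) = 9.0139; v₂ = distance/dt₂ = 3.6056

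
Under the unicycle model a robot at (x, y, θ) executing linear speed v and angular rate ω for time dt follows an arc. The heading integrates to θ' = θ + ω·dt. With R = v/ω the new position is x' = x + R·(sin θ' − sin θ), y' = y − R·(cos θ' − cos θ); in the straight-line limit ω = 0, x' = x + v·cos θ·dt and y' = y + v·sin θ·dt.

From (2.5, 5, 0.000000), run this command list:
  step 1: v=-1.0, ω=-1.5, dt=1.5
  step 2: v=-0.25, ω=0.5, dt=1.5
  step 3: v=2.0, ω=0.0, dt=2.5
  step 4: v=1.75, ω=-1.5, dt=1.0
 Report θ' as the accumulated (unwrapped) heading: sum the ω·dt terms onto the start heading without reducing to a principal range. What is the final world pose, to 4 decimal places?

(1.4456, 0.2099, -3.0000)

step 1: θ'=-2.2500 (R=0.6667) → pose (1.9813, 6.0854, -2.2500)
step 2: θ'=-1.5000 (R=-0.5000) → pose (2.0910, 6.4349, -1.5000)
step 3: θ'=-1.5000 (straight) → pose (2.4447, 1.4474, -1.5000)
step 4: θ'=-3.0000 (R=-1.1667) → pose (1.4456, 0.2099, -3.0000)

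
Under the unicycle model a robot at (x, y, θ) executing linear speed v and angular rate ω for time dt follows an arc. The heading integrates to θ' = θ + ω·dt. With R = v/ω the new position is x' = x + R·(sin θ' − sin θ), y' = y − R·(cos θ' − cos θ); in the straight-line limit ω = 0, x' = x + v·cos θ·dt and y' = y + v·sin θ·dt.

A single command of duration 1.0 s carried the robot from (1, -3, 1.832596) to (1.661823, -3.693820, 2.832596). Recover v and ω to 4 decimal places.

Δθ = 2.832596 − 1.832596 = 1.000000
ω = Δθ/dt = 1.000000/1.0 = 1.0000
R = −Δy/(cos θ' − cos θ) = -1.0000
v = R·ω = -1.0000·1.0000 = -1.0000

v = -1.0000, ω = 1.0000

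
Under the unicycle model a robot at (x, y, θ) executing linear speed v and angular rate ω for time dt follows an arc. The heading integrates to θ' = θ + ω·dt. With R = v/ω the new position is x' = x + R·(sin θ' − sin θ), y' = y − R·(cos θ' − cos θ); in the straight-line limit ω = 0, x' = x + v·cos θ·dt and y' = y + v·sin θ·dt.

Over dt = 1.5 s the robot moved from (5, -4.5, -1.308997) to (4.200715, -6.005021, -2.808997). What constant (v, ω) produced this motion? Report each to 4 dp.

Δθ = -2.808997 − -1.308997 = -1.500000
ω = Δθ/dt = -1.500000/1.5 = -1.0000
R = −Δy/(cos θ' − cos θ) = -1.2500
v = R·ω = -1.2500·-1.0000 = 1.2500

v = 1.2500, ω = -1.0000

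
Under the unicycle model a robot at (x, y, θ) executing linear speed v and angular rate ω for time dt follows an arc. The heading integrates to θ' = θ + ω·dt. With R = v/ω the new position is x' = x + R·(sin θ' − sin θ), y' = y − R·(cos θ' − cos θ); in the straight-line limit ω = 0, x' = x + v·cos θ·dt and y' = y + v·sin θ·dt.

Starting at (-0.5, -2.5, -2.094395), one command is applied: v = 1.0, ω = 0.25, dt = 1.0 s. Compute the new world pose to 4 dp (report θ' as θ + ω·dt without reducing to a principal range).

θ' = -2.0944 + 0.25·1.0 = -1.8444
R = v/ω = 1.0/0.25 = 4.0000
x' = -0.5 + 4.0000·(sin -1.8444 − sin -2.0944) = -0.8871
y' = -2.5 − 4.0000·(cos -1.8444 − cos -2.0944) = -3.4192

(-0.8871, -3.4192, -1.8444)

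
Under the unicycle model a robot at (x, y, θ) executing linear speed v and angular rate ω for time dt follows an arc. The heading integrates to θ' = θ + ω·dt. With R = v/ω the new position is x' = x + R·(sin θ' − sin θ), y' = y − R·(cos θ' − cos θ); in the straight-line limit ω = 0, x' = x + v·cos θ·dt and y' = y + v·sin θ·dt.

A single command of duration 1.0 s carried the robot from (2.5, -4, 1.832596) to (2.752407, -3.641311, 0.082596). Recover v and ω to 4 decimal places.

Δθ = 0.082596 − 1.832596 = -1.750000
ω = Δθ/dt = -1.750000/1.0 = -1.7500
R = −Δy/(cos θ' − cos θ) = -0.2857
v = R·ω = -0.2857·-1.7500 = 0.5000

v = 0.5000, ω = -1.7500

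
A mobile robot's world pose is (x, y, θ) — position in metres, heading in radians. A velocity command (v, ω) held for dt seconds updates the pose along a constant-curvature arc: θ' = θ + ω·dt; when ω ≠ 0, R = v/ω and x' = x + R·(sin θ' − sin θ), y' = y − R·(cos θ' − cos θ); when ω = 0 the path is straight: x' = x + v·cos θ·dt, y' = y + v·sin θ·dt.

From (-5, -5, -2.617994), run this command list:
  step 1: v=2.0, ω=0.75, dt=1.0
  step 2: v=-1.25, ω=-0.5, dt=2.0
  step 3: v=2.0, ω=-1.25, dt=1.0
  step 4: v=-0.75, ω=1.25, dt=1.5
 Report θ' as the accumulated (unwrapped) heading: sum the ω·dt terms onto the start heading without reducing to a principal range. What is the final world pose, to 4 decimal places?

step 1: θ'=-1.8680 (R=2.6667) → pose (-6.2164, -6.5285, -1.8680)
step 2: θ'=-2.8680 (R=2.5000) → pose (-4.5015, -4.8536, -2.8680)
step 3: θ'=-4.1180 (R=-1.6000) → pose (-6.2594, -4.2091, -4.1180)
step 4: θ'=-2.2430 (R=-0.6000) → pose (-5.2929, -4.2467, -2.2430)

(-5.2929, -4.2467, -2.2430)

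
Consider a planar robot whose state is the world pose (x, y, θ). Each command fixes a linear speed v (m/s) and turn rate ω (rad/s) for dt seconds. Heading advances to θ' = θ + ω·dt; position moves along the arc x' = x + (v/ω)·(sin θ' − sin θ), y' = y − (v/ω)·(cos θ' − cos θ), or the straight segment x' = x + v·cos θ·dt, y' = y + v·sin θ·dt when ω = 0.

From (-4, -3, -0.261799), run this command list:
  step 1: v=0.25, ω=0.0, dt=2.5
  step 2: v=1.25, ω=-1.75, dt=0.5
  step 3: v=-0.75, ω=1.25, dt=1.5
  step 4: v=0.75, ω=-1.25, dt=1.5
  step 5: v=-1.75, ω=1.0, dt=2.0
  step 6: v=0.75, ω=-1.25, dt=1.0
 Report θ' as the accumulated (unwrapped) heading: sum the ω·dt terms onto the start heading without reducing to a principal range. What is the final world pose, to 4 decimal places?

step 1: θ'=-0.2618 (straight) → pose (-3.3963, -3.1618, -0.2618)
step 2: θ'=-1.1368 (R=-0.7143) → pose (-2.9331, -3.5514, -1.1368)
step 3: θ'=0.7382 (R=-0.6000) → pose (-3.8813, -3.3598, 0.7382)
step 4: θ'=-1.1368 (R=-0.6000) → pose (-2.9331, -3.5514, -1.1368)
step 5: θ'=0.8632 (R=-1.7500) → pose (-5.8507, -3.1497, 0.8632)
step 6: θ'=-0.3868 (R=-0.6000) → pose (-5.1684, -2.9840, -0.3868)

(-5.1684, -2.9840, -0.3868)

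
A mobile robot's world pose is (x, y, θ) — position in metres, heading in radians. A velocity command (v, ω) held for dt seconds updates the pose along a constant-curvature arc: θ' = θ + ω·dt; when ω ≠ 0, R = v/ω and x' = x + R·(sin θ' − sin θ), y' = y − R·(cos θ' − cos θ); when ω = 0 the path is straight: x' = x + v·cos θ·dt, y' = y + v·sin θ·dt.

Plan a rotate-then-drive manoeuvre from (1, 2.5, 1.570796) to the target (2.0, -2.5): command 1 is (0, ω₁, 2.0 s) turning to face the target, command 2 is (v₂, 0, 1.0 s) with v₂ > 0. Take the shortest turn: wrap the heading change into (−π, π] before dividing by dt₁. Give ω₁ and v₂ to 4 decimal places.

ω₁ = -1.4721, v₂ = 5.0990

heading to target = atan2(-2.5−2.5, 2−1) = -1.3734
Δθ = wrap(-1.3734 − 1.5708) = -2.9442; ω₁ = Δθ/dt₁ = -1.4721
distance = √((2−1)² + (-2.5−2.5)²) = 5.0990; v₂ = distance/dt₂ = 5.0990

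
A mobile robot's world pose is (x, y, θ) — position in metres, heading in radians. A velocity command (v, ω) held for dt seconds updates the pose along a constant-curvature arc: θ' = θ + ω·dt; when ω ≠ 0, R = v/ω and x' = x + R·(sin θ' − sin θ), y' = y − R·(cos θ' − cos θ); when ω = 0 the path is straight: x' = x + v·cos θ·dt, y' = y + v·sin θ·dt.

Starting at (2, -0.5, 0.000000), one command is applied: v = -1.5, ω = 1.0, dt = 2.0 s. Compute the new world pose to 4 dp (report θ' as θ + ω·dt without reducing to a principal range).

(0.6361, -2.6242, 2.0000)

θ' = 0.0000 + 1.0·2.0 = 2.0000
R = v/ω = -1.5/1.0 = -1.5000
x' = 2 + -1.5000·(sin 2.0000 − sin 0.0000) = 0.6361
y' = -0.5 − -1.5000·(cos 2.0000 − cos 0.0000) = -2.6242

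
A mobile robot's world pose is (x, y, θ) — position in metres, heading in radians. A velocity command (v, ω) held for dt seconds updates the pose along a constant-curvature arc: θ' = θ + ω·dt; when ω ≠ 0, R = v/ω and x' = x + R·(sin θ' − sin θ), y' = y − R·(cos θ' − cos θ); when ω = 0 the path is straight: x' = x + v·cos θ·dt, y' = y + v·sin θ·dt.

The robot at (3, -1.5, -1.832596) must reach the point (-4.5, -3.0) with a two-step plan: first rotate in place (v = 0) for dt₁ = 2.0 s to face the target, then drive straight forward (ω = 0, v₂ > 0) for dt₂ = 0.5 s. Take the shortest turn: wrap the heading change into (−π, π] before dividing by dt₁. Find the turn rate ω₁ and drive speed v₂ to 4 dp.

heading to target = atan2(-3−-1.5, -4.5−3) = -2.9442
Δθ = wrap(-2.9442 − -1.8326) = -1.1116; ω₁ = Δθ/dt₁ = -0.5558
distance = √((-4.5−3)² + (-3−-1.5)²) = 7.6485; v₂ = distance/dt₂ = 15.2971

ω₁ = -0.5558, v₂ = 15.2971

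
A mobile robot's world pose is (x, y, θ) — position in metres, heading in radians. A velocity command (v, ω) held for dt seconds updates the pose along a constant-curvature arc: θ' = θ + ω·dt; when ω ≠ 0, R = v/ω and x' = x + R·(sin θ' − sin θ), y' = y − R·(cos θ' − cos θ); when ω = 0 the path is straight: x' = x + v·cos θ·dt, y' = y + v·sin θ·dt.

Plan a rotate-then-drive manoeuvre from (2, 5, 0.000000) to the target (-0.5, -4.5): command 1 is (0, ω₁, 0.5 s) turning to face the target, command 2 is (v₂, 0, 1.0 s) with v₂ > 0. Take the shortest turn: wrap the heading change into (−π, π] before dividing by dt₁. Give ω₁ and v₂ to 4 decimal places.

ω₁ = -3.6562, v₂ = 9.8234

heading to target = atan2(-4.5−5, -0.5−2) = -1.8281
Δθ = wrap(-1.8281 − 0.0000) = -1.8281; ω₁ = Δθ/dt₁ = -3.6562
distance = √((-0.5−2)² + (-4.5−5)²) = 9.8234; v₂ = distance/dt₂ = 9.8234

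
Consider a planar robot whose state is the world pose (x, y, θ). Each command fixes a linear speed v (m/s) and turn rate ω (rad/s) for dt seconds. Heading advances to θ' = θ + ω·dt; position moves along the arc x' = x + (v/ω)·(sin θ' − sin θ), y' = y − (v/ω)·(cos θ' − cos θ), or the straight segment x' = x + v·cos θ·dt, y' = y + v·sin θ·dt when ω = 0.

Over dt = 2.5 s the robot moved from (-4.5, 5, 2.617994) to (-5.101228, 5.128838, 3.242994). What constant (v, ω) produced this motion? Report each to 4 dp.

v = 0.2500, ω = 0.2500

Δθ = 3.242994 − 2.617994 = 0.625000
ω = Δθ/dt = 0.625000/2.5 = 0.2500
R = Δx/(sin θ' − sin θ) = 1.0000
v = R·ω = 1.0000·0.2500 = 0.2500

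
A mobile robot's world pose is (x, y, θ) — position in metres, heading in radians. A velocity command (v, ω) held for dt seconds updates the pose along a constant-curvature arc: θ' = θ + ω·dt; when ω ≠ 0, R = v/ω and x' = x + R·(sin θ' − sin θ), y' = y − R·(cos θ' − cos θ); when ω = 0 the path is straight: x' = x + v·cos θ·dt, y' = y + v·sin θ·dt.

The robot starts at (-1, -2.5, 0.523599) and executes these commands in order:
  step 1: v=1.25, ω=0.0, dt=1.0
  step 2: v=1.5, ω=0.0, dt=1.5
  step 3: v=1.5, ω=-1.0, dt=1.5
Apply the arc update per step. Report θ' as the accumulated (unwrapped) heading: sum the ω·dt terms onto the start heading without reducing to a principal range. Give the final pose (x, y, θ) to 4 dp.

(4.0238, -1.2090, -0.9764)

step 1: θ'=0.5236 (straight) → pose (0.0825, -1.8750, 0.5236)
step 2: θ'=0.5236 (straight) → pose (2.0311, -0.7500, 0.5236)
step 3: θ'=-0.9764 (R=-1.5000) → pose (4.0238, -1.2090, -0.9764)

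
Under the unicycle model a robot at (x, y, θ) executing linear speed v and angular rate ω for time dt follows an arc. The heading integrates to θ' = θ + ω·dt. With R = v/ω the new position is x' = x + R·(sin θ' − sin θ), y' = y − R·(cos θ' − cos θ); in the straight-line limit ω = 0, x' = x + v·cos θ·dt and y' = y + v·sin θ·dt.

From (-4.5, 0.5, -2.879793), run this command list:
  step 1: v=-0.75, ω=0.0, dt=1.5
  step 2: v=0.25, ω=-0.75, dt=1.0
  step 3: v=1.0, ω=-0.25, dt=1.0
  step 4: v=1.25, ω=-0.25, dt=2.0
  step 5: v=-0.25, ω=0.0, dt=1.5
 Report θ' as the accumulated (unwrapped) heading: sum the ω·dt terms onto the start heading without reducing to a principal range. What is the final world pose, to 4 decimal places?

(-5.7104, 3.1042, -4.3798)

step 1: θ'=-2.8798 (straight) → pose (-3.4133, 0.7912, -2.8798)
step 2: θ'=-3.6298 (R=-0.3333) → pose (-3.6560, 0.8188, -3.6298)
step 3: θ'=-3.8798 (R=-4.0000) → pose (-4.4716, 1.3927, -3.8798)
step 4: θ'=-4.3798 (R=-5.0000) → pose (-5.8328, 3.4587, -4.3798)
step 5: θ'=-4.3798 (straight) → pose (-5.7104, 3.1042, -4.3798)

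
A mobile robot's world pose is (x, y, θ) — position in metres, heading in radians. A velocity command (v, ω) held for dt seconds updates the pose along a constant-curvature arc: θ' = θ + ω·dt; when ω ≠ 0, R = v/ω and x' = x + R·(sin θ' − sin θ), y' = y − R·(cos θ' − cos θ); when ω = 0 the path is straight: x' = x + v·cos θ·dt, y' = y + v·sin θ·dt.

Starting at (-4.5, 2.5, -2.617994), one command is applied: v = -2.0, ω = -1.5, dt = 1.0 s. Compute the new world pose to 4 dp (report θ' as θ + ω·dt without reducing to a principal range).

θ' = -2.6180 + -1.5·1.0 = -4.1180
R = v/ω = -2.0/-1.5 = 1.3333
x' = -4.5 + 1.3333·(sin -4.1180 − sin -2.6180) = -2.7287
y' = 2.5 − 1.3333·(cos -4.1180 − cos -2.6180) = 2.0920

(-2.7287, 2.0920, -4.1180)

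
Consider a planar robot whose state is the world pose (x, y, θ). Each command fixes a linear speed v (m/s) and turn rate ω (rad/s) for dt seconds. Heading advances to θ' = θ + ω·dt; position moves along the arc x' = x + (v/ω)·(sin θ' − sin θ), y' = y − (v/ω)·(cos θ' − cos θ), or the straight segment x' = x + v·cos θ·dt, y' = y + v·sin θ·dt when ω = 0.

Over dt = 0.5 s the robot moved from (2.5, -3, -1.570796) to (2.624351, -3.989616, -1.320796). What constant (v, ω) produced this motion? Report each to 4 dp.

Δθ = -1.320796 − -1.570796 = 0.250000
ω = Δθ/dt = 0.250000/0.5 = 0.5000
R = −Δy/(cos θ' − cos θ) = 4.0000
v = R·ω = 4.0000·0.5000 = 2.0000

v = 2.0000, ω = 0.5000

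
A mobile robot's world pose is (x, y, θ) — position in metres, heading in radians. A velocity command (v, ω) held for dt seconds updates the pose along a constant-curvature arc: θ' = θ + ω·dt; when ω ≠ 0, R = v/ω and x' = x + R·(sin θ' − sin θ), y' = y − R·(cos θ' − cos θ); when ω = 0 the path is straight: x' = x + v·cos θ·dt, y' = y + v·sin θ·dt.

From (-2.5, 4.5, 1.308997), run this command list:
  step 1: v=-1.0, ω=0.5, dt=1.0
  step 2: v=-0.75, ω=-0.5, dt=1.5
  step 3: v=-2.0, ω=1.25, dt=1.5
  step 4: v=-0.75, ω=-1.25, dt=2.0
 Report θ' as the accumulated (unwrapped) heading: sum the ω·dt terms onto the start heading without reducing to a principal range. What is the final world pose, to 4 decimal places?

step 1: θ'=1.8090 (R=-2.0000) → pose (-2.5117, 3.5105, 1.8090)
step 2: θ'=1.0590 (R=1.5000) → pose (-2.6615, 2.4219, 1.0590)
step 3: θ'=2.9340 (R=-1.6000) → pose (-1.5963, 0.0727, 2.9340)
step 4: θ'=0.4340 (R=0.6000) → pose (-1.4677, -1.0588, 0.4340)

(-1.4677, -1.0588, 0.4340)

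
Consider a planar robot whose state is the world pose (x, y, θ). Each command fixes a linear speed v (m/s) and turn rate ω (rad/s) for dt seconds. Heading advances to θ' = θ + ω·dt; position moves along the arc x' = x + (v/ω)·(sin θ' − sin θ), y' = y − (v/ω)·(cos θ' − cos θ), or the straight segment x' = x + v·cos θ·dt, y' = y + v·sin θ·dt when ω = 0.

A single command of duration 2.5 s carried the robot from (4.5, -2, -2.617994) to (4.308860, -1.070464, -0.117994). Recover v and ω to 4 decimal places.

Δθ = -0.117994 − -2.617994 = 2.500000
ω = Δθ/dt = 2.500000/2.5 = 1.0000
R = −Δy/(cos θ' − cos θ) = -0.5000
v = R·ω = -0.5000·1.0000 = -0.5000

v = -0.5000, ω = 1.0000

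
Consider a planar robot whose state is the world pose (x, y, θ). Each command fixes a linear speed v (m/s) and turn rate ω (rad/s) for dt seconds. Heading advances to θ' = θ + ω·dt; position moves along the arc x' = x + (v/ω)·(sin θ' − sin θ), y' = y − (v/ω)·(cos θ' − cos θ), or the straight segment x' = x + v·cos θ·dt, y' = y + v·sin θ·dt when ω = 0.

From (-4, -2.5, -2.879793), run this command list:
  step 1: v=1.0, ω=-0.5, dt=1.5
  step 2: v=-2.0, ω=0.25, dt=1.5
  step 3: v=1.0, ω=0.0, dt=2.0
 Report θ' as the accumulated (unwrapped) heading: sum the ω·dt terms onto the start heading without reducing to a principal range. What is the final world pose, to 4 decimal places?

(-4.5943, -2.9920, -3.2548)

step 1: θ'=-3.6298 (R=-2.0000) → pose (-5.4557, -2.3345, -3.6298)
step 2: θ'=-3.2548 (R=-8.0000) → pose (-2.6071, -3.2179, -3.2548)
step 3: θ'=-3.2548 (straight) → pose (-4.5943, -2.9920, -3.2548)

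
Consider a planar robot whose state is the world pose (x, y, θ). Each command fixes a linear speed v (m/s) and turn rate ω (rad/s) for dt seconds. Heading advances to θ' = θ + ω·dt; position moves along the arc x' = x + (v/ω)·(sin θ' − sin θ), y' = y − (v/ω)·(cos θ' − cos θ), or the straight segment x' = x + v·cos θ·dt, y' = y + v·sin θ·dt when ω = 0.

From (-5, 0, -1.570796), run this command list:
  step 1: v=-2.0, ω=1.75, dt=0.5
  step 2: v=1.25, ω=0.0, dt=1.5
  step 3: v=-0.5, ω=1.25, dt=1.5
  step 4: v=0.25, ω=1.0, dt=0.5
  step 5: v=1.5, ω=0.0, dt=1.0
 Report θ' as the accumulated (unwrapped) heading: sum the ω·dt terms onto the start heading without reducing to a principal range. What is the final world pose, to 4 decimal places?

step 1: θ'=-0.6958 (R=-1.1429) → pose (-5.4103, 0.8772, -0.6958)
step 2: θ'=-0.6958 (straight) → pose (-3.9711, -0.3247, -0.6958)
step 3: θ'=1.1792 (R=-0.4000) → pose (-4.5973, -0.4790, 1.1792)
step 4: θ'=1.6792 (R=0.2500) → pose (-4.5798, -0.3566, 1.6792)
step 5: θ'=1.6792 (straight) → pose (-4.7421, 1.1346, 1.6792)

(-4.7421, 1.1346, 1.6792)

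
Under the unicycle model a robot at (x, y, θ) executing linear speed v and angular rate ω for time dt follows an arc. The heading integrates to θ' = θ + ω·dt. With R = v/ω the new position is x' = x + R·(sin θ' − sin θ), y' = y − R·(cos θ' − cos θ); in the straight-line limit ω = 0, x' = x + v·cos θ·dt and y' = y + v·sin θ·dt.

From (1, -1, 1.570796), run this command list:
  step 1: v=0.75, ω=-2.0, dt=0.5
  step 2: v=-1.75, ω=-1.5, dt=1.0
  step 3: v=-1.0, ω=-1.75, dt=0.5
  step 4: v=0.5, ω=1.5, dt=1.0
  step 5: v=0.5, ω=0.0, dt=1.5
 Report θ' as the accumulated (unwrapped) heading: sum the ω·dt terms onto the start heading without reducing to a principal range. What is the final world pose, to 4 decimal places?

(0.4492, -0.5466, -0.3042)

step 1: θ'=0.5708 (R=-0.3750) → pose (1.1724, -0.6844, 0.5708)
step 2: θ'=-0.9292 (R=1.1667) → pose (-0.3926, -0.4009, -0.9292)
step 3: θ'=-1.8042 (R=0.5714) → pose (-0.4908, 0.0732, -1.8042)
step 4: θ'=-0.3042 (R=0.3333) → pose (-0.2663, -0.3219, -0.3042)
step 5: θ'=-0.3042 (straight) → pose (0.4492, -0.5466, -0.3042)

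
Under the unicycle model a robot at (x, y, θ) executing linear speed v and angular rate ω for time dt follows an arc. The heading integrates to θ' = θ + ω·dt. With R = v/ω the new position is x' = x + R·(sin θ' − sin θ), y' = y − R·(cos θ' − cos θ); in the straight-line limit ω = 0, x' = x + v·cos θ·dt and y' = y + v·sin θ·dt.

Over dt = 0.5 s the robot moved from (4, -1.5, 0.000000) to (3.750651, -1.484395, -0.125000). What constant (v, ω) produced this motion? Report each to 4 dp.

Δθ = -0.125000 − 0.000000 = -0.125000
ω = Δθ/dt = -0.125000/0.5 = -0.2500
R = Δx/(sin θ' − sin θ) = 2.0000
v = R·ω = 2.0000·-0.2500 = -0.5000

v = -0.5000, ω = -0.2500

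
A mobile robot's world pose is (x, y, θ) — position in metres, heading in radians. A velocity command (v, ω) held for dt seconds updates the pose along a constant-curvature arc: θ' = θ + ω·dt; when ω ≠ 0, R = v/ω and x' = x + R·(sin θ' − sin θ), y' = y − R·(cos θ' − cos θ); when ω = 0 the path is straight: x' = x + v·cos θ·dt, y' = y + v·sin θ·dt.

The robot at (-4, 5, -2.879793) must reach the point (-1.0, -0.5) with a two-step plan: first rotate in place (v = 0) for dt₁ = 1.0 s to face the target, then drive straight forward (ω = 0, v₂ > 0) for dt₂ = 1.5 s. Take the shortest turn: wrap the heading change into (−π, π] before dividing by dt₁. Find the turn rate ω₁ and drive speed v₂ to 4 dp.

ω₁ = 1.8083, v₂ = 4.1767

heading to target = atan2(-0.5−5, -1−-4) = -1.0714
Δθ = wrap(-1.0714 − -2.8798) = 1.8083; ω₁ = Δθ/dt₁ = 1.8083
distance = √((-1−-4)² + (-0.5−5)²) = 6.2650; v₂ = distance/dt₂ = 4.1767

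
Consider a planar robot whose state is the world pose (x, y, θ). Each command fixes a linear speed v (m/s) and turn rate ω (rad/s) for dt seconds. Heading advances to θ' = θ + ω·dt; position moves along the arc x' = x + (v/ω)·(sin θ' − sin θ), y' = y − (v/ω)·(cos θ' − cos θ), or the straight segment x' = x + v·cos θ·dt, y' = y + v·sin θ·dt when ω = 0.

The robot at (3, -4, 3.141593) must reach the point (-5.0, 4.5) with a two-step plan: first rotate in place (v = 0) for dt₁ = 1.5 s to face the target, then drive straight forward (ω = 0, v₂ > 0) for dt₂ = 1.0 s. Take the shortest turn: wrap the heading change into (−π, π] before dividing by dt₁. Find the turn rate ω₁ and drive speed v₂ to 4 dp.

ω₁ = -0.5438, v₂ = 11.6726

heading to target = atan2(4.5−-4, -5−3) = 2.3259
Δθ = wrap(2.3259 − 3.1416) = -0.8157; ω₁ = Δθ/dt₁ = -0.5438
distance = √((-5−3)² + (4.5−-4)²) = 11.6726; v₂ = distance/dt₂ = 11.6726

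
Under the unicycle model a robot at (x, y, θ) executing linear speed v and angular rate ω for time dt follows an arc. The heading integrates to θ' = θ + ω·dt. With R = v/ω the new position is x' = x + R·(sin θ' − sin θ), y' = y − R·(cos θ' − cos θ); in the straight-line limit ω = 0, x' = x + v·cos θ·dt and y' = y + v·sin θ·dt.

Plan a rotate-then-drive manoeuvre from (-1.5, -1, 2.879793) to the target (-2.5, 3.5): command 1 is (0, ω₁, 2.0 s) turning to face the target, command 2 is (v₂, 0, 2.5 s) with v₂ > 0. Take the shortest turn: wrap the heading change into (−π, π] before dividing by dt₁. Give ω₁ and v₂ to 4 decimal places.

ω₁ = -0.5452, v₂ = 1.8439

heading to target = atan2(3.5−-1, -2.5−-1.5) = 1.7895
Δθ = wrap(1.7895 − 2.8798) = -1.0903; ω₁ = Δθ/dt₁ = -0.5452
distance = √((-2.5−-1.5)² + (3.5−-1)²) = 4.6098; v₂ = distance/dt₂ = 1.8439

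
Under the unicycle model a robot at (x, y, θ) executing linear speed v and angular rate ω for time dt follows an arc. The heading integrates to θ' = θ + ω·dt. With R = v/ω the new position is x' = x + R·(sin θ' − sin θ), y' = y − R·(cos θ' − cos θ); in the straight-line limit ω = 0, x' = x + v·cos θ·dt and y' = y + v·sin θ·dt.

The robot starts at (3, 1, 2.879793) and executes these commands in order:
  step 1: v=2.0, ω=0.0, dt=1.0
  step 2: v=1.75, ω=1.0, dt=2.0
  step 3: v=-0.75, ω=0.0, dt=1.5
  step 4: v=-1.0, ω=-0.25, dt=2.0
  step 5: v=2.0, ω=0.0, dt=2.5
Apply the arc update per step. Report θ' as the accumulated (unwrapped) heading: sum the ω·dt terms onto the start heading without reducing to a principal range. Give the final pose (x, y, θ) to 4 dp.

step 1: θ'=2.8798 (straight) → pose (1.0681, 1.5176, 2.8798)
step 2: θ'=4.8798 (R=1.7500) → pose (-1.1103, -0.4643, 4.8798)
step 3: θ'=4.8798 (straight) → pose (-1.2978, 0.6450, 4.8798)
step 4: θ'=4.3798 (R=4.0000) → pose (-1.1345, 2.6174, 4.3798)
step 5: θ'=4.3798 (straight) → pose (-2.7670, -2.1086, 4.3798)

(-2.7670, -2.1086, 4.3798)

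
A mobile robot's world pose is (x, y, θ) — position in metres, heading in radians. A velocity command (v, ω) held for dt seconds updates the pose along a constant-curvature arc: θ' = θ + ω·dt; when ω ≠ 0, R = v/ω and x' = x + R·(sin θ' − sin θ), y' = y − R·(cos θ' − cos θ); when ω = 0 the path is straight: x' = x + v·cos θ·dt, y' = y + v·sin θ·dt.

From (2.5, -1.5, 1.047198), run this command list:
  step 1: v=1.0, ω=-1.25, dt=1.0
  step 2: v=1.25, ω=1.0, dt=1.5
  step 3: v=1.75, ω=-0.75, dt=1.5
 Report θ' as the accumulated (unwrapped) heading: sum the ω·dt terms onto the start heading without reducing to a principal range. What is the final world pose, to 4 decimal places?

(6.6560, 1.4386, 0.1722)

step 1: θ'=-0.2028 (R=-0.8000) → pose (3.3540, -1.1164, -0.2028)
step 2: θ'=1.2972 (R=1.2500) → pose (4.8092, -0.2298, 1.2972)
step 3: θ'=0.1722 (R=-2.3333) → pose (6.6560, 1.4386, 0.1722)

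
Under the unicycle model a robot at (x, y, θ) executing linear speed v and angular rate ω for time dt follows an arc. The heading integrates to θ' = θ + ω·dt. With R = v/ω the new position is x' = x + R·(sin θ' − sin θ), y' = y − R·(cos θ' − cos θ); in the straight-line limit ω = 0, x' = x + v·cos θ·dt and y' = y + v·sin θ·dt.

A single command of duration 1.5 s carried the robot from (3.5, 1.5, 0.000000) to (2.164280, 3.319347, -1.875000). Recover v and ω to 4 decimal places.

v = -1.7500, ω = -1.2500

Δθ = -1.875000 − 0.000000 = -1.875000
ω = Δθ/dt = -1.875000/1.5 = -1.2500
R = −Δy/(cos θ' − cos θ) = 1.4000
v = R·ω = 1.4000·-1.2500 = -1.7500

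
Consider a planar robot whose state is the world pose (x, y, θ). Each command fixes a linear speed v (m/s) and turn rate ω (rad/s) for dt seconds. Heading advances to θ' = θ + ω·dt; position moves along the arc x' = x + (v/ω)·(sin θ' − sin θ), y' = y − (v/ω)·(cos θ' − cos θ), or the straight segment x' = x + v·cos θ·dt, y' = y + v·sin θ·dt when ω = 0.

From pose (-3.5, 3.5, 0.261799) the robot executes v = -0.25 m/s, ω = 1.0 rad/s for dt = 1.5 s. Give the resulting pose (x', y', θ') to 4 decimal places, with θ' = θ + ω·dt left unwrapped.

θ' = 0.2618 + 1.0·1.5 = 1.7618
R = v/ω = -0.25/1.0 = -0.2500
x' = -3.5 + -0.2500·(sin 1.7618 − sin 0.2618) = -3.6807
y' = 3.5 − -0.2500·(cos 1.7618 − cos 0.2618) = 3.2111

(-3.6807, 3.2111, 1.7618)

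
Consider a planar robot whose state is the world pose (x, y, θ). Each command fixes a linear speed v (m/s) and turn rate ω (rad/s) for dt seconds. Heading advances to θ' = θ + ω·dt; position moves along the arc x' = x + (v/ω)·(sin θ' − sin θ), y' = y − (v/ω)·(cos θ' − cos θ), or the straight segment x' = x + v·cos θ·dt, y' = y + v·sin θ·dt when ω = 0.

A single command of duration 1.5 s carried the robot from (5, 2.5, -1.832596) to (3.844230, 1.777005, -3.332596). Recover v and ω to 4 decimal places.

Δθ = -3.332596 − -1.832596 = -1.500000
ω = Δθ/dt = -1.500000/1.5 = -1.0000
R = Δx/(sin θ' − sin θ) = -1.0000
v = R·ω = -1.0000·-1.0000 = 1.0000

v = 1.0000, ω = -1.0000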